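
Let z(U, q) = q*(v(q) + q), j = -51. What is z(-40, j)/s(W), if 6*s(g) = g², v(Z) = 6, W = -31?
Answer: 13770/961 ≈ 14.329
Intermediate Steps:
z(U, q) = q*(6 + q)
s(g) = g²/6
z(-40, j)/s(W) = (-51*(6 - 51))/(((⅙)*(-31)²)) = (-51*(-45))/(((⅙)*961)) = 2295/(961/6) = 2295*(6/961) = 13770/961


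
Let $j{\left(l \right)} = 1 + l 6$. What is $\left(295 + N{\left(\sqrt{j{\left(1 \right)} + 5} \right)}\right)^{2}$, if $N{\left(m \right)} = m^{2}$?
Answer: $94249$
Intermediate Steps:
$j{\left(l \right)} = 1 + 6 l$
$\left(295 + N{\left(\sqrt{j{\left(1 \right)} + 5} \right)}\right)^{2} = \left(295 + \left(\sqrt{\left(1 + 6 \cdot 1\right) + 5}\right)^{2}\right)^{2} = \left(295 + \left(\sqrt{\left(1 + 6\right) + 5}\right)^{2}\right)^{2} = \left(295 + \left(\sqrt{7 + 5}\right)^{2}\right)^{2} = \left(295 + \left(\sqrt{12}\right)^{2}\right)^{2} = \left(295 + \left(2 \sqrt{3}\right)^{2}\right)^{2} = \left(295 + 12\right)^{2} = 307^{2} = 94249$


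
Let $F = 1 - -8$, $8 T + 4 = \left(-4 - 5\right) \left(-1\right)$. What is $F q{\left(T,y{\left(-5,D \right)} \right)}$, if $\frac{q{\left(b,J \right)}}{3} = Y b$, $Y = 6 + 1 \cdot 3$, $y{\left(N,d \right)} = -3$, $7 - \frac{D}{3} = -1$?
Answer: $\frac{1215}{8} \approx 151.88$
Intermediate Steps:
$D = 24$ ($D = 21 - -3 = 21 + 3 = 24$)
$T = \frac{5}{8}$ ($T = - \frac{1}{2} + \frac{\left(-4 - 5\right) \left(-1\right)}{8} = - \frac{1}{2} + \frac{\left(-9\right) \left(-1\right)}{8} = - \frac{1}{2} + \frac{1}{8} \cdot 9 = - \frac{1}{2} + \frac{9}{8} = \frac{5}{8} \approx 0.625$)
$Y = 9$ ($Y = 6 + 3 = 9$)
$q{\left(b,J \right)} = 27 b$ ($q{\left(b,J \right)} = 3 \cdot 9 b = 27 b$)
$F = 9$ ($F = 1 + 8 = 9$)
$F q{\left(T,y{\left(-5,D \right)} \right)} = 9 \cdot 27 \cdot \frac{5}{8} = 9 \cdot \frac{135}{8} = \frac{1215}{8}$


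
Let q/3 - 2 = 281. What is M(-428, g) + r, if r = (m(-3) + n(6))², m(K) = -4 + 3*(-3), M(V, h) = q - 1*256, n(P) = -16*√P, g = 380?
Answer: 2298 + 416*√6 ≈ 3317.0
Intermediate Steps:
q = 849 (q = 6 + 3*281 = 6 + 843 = 849)
M(V, h) = 593 (M(V, h) = 849 - 1*256 = 849 - 256 = 593)
m(K) = -13 (m(K) = -4 - 9 = -13)
r = (-13 - 16*√6)² ≈ 2724.0
M(-428, g) + r = 593 + (1705 + 416*√6) = 2298 + 416*√6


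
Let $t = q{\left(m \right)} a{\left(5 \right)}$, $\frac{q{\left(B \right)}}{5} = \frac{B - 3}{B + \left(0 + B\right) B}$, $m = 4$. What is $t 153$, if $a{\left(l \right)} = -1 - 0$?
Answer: $- \frac{153}{4} \approx -38.25$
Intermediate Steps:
$a{\left(l \right)} = -1$ ($a{\left(l \right)} = -1 + 0 = -1$)
$q{\left(B \right)} = \frac{5 \left(-3 + B\right)}{B + B^{2}}$ ($q{\left(B \right)} = 5 \frac{B - 3}{B + \left(0 + B\right) B} = 5 \frac{-3 + B}{B + B B} = 5 \frac{-3 + B}{B + B^{2}} = \frac{5 \left(-3 + B\right)}{B + B^{2}}$)
$t = - \frac{1}{4}$ ($t = \frac{5 \left(-3 + 4\right)}{4 \left(1 + 4\right)} \left(-1\right) = 5 \cdot \frac{1}{4} \cdot \frac{1}{5} \cdot 1 \left(-1\right) = \frac{1}{4} \left(-1\right) = - \frac{1}{4} \approx -0.25$)
$t 153 = \left(- \frac{1}{4}\right) 153 = - \frac{153}{4}$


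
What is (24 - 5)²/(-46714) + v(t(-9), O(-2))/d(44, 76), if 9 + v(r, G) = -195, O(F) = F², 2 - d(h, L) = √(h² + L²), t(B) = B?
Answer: 4069181/90017878 + 204*√482/1927 ≈ 2.3694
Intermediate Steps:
d(h, L) = 2 - √(L² + h²) (d(h, L) = 2 - √(h² + L²) = 2 - √(L² + h²))
v(r, G) = -204 (v(r, G) = -9 - 195 = -204)
(24 - 5)²/(-46714) + v(t(-9), O(-2))/d(44, 76) = (24 - 5)²/(-46714) - 204/(2 - √(76² + 44²)) = 19²*(-1/46714) - 204/(2 - √(5776 + 1936)) = 361*(-1/46714) - 204/(2 - √7712) = -361/46714 - 204/(2 - 4*√482)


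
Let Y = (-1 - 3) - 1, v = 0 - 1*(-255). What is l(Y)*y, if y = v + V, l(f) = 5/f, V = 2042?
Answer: -2297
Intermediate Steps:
v = 255 (v = 0 + 255 = 255)
Y = -5 (Y = -4 - 1 = -5)
y = 2297 (y = 255 + 2042 = 2297)
l(Y)*y = (5/(-5))*2297 = (5*(-1/5))*2297 = -1*2297 = -2297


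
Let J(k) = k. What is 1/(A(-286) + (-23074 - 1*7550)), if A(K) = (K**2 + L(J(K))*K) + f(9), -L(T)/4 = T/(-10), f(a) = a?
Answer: 5/419497 ≈ 1.1919e-5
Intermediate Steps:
L(T) = 2*T/5 (L(T) = -4*T/(-10) = -4*T*(-1)/10 = -(-2)*T/5 = 2*T/5)
A(K) = 9 + 7*K**2/5 (A(K) = (K**2 + (2*K/5)*K) + 9 = (K**2 + 2*K**2/5) + 9 = 7*K**2/5 + 9 = 9 + 7*K**2/5)
1/(A(-286) + (-23074 - 1*7550)) = 1/((9 + (7/5)*(-286)**2) + (-23074 - 1*7550)) = 1/((9 + (7/5)*81796) + (-23074 - 7550)) = 1/((9 + 572572/5) - 30624) = 1/(572617/5 - 30624) = 1/(419497/5) = 5/419497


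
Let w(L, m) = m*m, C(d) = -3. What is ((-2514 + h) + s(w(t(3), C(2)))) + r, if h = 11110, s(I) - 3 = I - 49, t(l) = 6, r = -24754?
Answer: -16195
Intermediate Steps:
w(L, m) = m²
s(I) = -46 + I (s(I) = 3 + (I - 49) = 3 + (-49 + I) = -46 + I)
((-2514 + h) + s(w(t(3), C(2)))) + r = ((-2514 + 11110) + (-46 + (-3)²)) - 24754 = (8596 + (-46 + 9)) - 24754 = (8596 - 37) - 24754 = 8559 - 24754 = -16195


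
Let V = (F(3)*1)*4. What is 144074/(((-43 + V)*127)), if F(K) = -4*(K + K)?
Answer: -144074/17653 ≈ -8.1614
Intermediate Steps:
F(K) = -8*K
V = -96 (V = (-8*3*1)*4 = -24*1*4 = -24*4 = -96)
144074/(((-43 + V)*127)) = 144074/(((-43 - 96)*127)) = 144074/((-139*127)) = 144074/(-17653) = 144074*(-1/17653) = -144074/17653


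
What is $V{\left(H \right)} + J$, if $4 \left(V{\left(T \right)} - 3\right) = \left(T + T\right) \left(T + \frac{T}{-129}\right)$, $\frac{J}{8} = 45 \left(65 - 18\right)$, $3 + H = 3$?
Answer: $16923$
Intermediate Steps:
$H = 0$ ($H = -3 + 3 = 0$)
$J = 16920$ ($J = 8 \cdot 45 \left(65 - 18\right) = 8 \cdot 45 \cdot 47 = 8 \cdot 2115 = 16920$)
$V{\left(T \right)} = 3 + \frac{64 T^{2}}{129}$ ($V{\left(T \right)} = 3 + \frac{\left(T + T\right) \left(T + \frac{T}{-129}\right)}{4} = 3 + \frac{2 T \left(T + T \left(- \frac{1}{129}\right)\right)}{4} = 3 + \frac{2 T \left(T - \frac{T}{129}\right)}{4} = 3 + \frac{2 T \frac{128 T}{129}}{4} = 3 + \frac{\frac{256}{129} T^{2}}{4} = 3 + \frac{64 T^{2}}{129}$)
$V{\left(H \right)} + J = \left(3 + \frac{64 \cdot 0^{2}}{129}\right) + 16920 = \left(3 + \frac{64}{129} \cdot 0\right) + 16920 = \left(3 + 0\right) + 16920 = 3 + 16920 = 16923$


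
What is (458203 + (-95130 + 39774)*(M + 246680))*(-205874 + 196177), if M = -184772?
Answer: 33226974573365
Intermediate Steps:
(458203 + (-95130 + 39774)*(M + 246680))*(-205874 + 196177) = (458203 + (-95130 + 39774)*(-184772 + 246680))*(-205874 + 196177) = (458203 - 55356*61908)*(-9697) = (458203 - 3426979248)*(-9697) = -3426521045*(-9697) = 33226974573365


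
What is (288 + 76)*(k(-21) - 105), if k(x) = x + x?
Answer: -53508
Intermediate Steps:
k(x) = 2*x
(288 + 76)*(k(-21) - 105) = (288 + 76)*(2*(-21) - 105) = 364*(-42 - 105) = 364*(-147) = -53508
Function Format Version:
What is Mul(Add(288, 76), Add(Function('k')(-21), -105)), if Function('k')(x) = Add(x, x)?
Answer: -53508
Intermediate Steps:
Function('k')(x) = Mul(2, x)
Mul(Add(288, 76), Add(Function('k')(-21), -105)) = Mul(Add(288, 76), Add(Mul(2, -21), -105)) = Mul(364, Add(-42, -105)) = Mul(364, -147) = -53508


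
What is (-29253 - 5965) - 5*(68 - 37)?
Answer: -35373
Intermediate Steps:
(-29253 - 5965) - 5*(68 - 37) = -35218 - 5*31 = -35218 - 155 = -35373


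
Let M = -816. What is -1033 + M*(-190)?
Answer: 154007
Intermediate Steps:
-1033 + M*(-190) = -1033 - 816*(-190) = -1033 + 155040 = 154007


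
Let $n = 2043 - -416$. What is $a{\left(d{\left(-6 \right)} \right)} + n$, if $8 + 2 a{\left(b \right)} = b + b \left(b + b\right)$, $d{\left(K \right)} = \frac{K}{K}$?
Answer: $\frac{4913}{2} \approx 2456.5$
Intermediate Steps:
$d{\left(K \right)} = 1$
$n = 2459$ ($n = 2043 + 416 = 2459$)
$a{\left(b \right)} = -4 + b^{2} + \frac{b}{2}$ ($a{\left(b \right)} = -4 + \frac{b + b \left(b + b\right)}{2} = -4 + \frac{b + b 2 b}{2} = -4 + \frac{b + 2 b^{2}}{2} = -4 + \left(b^{2} + \frac{b}{2}\right) = -4 + b^{2} + \frac{b}{2}$)
$a{\left(d{\left(-6 \right)} \right)} + n = \left(-4 + 1^{2} + \frac{1}{2} \cdot 1\right) + 2459 = \left(-4 + 1 + \frac{1}{2}\right) + 2459 = - \frac{5}{2} + 2459 = \frac{4913}{2}$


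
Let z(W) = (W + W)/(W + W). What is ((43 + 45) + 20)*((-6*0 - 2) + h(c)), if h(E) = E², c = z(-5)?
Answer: -108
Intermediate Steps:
z(W) = 1 (z(W) = (2*W)/((2*W)) = (2*W)*(1/(2*W)) = 1)
c = 1
((43 + 45) + 20)*((-6*0 - 2) + h(c)) = ((43 + 45) + 20)*((-6*0 - 2) + 1²) = (88 + 20)*((0 - 2) + 1) = 108*(-2 + 1) = 108*(-1) = -108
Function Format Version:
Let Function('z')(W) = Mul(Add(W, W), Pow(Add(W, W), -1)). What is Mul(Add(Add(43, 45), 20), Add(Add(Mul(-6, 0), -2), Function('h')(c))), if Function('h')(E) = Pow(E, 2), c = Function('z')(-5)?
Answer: -108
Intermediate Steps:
Function('z')(W) = 1 (Function('z')(W) = Mul(Mul(2, W), Pow(Mul(2, W), -1)) = Mul(Mul(2, W), Mul(Rational(1, 2), Pow(W, -1))) = 1)
c = 1
Mul(Add(Add(43, 45), 20), Add(Add(Mul(-6, 0), -2), Function('h')(c))) = Mul(Add(Add(43, 45), 20), Add(Add(Mul(-6, 0), -2), Pow(1, 2))) = Mul(Add(88, 20), Add(Add(0, -2), 1)) = Mul(108, Add(-2, 1)) = Mul(108, -1) = -108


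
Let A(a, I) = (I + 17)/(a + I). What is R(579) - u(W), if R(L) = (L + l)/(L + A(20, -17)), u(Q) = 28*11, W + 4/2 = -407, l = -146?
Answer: -177899/579 ≈ -307.25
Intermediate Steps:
A(a, I) = (17 + I)/(I + a)
W = -409 (W = -2 - 407 = -409)
u(Q) = 308
R(L) = (-146 + L)/L (R(L) = (L - 146)/(L + (17 - 17)/(-17 + 20)) = (-146 + L)/(L + 0/3) = (-146 + L)/(L + (1/3)*0) = (-146 + L)/(L + 0) = (-146 + L)/L)
R(579) - u(W) = (-146 + 579)/579 - 1*308 = (1/579)*433 - 308 = 433/579 - 308 = -177899/579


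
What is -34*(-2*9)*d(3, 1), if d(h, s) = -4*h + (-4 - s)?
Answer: -10404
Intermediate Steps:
d(h, s) = -4 - s - 4*h
-34*(-2*9)*d(3, 1) = -34*(-2*9)*(-4 - 1*1 - 4*3) = -(-612)*(-4 - 1 - 12) = -(-612)*(-17) = -34*306 = -10404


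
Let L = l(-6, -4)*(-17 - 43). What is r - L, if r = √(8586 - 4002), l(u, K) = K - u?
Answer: 120 + 2*√1146 ≈ 187.71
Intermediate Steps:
r = 2*√1146 (r = √4584 = 2*√1146 ≈ 67.705)
L = -120 (L = (-4 - 1*(-6))*(-17 - 43) = (-4 + 6)*(-60) = 2*(-60) = -120)
r - L = 2*√1146 - 1*(-120) = 2*√1146 + 120 = 120 + 2*√1146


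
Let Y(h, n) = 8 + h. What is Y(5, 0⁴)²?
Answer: 169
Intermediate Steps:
Y(5, 0⁴)² = (8 + 5)² = 13² = 169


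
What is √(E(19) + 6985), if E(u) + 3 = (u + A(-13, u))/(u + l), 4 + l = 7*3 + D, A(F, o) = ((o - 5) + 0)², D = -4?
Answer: √447278/8 ≈ 83.599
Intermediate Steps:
A(F, o) = (-5 + o)² (A(F, o) = ((-5 + o) + 0)² = (-5 + o)²)
l = 13 (l = -4 + (7*3 - 4) = -4 + (21 - 4) = -4 + 17 = 13)
E(u) = -3 + (u + (-5 + u)²)/(13 + u) (E(u) = -3 + (u + (-5 + u)²)/(u + 13) = -3 + (u + (-5 + u)²)/(13 + u))
√(E(19) + 6985) = √((-14 + 19² - 12*19)/(13 + 19) + 6985) = √((-14 + 361 - 228)/32 + 6985) = √((1/32)*119 + 6985) = √(119/32 + 6985) = √(223639/32) = √447278/8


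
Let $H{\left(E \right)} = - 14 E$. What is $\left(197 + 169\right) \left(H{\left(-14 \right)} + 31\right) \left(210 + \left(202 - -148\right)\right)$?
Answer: $46525920$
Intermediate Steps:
$\left(197 + 169\right) \left(H{\left(-14 \right)} + 31\right) \left(210 + \left(202 - -148\right)\right) = \left(197 + 169\right) \left(\left(-14\right) \left(-14\right) + 31\right) \left(210 + \left(202 - -148\right)\right) = 366 \left(196 + 31\right) \left(210 + \left(202 + 148\right)\right) = 366 \cdot 227 \left(210 + 350\right) = 83082 \cdot 560 = 46525920$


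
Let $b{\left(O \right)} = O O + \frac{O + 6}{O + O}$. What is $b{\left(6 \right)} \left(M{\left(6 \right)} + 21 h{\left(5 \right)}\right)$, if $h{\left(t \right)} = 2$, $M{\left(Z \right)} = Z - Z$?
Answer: $1554$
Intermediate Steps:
$M{\left(Z \right)} = 0$
$b{\left(O \right)} = O^{2} + \frac{6 + O}{2 O}$
$b{\left(6 \right)} \left(M{\left(6 \right)} + 21 h{\left(5 \right)}\right) = \frac{3 + 6^{3} + \frac{1}{2} \cdot 6}{6} \left(0 + 21 \cdot 2\right) = \frac{3 + 216 + 3}{6} \left(0 + 42\right) = \frac{1}{6} \cdot 222 \cdot 42 = 37 \cdot 42 = 1554$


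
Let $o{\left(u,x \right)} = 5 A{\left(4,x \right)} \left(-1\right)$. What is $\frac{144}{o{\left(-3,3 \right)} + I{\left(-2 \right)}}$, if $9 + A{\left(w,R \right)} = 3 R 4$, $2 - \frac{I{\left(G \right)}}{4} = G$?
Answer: $- \frac{144}{119} \approx -1.2101$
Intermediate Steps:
$I{\left(G \right)} = 8 - 4 G$
$A{\left(w,R \right)} = -9 + 12 R$ ($A{\left(w,R \right)} = -9 + 3 R 4 = -9 + 12 R$)
$o{\left(u,x \right)} = 45 - 60 x$ ($o{\left(u,x \right)} = 5 \left(-9 + 12 x\right) \left(-1\right) = \left(-45 + 60 x\right) \left(-1\right) = 45 - 60 x$)
$\frac{144}{o{\left(-3,3 \right)} + I{\left(-2 \right)}} = \frac{144}{\left(45 - 180\right) + \left(8 - -8\right)} = \frac{144}{\left(45 - 180\right) + \left(8 + 8\right)} = \frac{144}{-135 + 16} = \frac{144}{-119} = 144 \left(- \frac{1}{119}\right) = - \frac{144}{119}$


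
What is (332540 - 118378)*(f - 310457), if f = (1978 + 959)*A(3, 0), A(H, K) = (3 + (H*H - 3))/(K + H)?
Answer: -64601110652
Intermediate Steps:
A(H, K) = H²/(H + K) (A(H, K) = (3 + (H² - 3))/(H + K) = (3 + (-3 + H²))/(H + K) = H²/(H + K))
f = 8811 (f = (1978 + 959)*(3²/(3 + 0)) = 2937*(9/3) = 2937*(9*(⅓)) = 2937*3 = 8811)
(332540 - 118378)*(f - 310457) = (332540 - 118378)*(8811 - 310457) = 214162*(-301646) = -64601110652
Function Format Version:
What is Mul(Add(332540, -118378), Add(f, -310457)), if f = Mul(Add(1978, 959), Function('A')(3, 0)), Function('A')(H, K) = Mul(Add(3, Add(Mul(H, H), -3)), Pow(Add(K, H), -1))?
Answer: -64601110652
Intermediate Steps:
Function('A')(H, K) = Mul(Pow(H, 2), Pow(Add(H, K), -1)) (Function('A')(H, K) = Mul(Add(3, Add(Pow(H, 2), -3)), Pow(Add(H, K), -1)) = Mul(Add(3, Add(-3, Pow(H, 2))), Pow(Add(H, K), -1)) = Mul(Pow(H, 2), Pow(Add(H, K), -1)))
f = 8811 (f = Mul(Add(1978, 959), Mul(Pow(3, 2), Pow(Add(3, 0), -1))) = Mul(2937, Mul(9, Pow(3, -1))) = Mul(2937, Mul(9, Rational(1, 3))) = Mul(2937, 3) = 8811)
Mul(Add(332540, -118378), Add(f, -310457)) = Mul(Add(332540, -118378), Add(8811, -310457)) = Mul(214162, -301646) = -64601110652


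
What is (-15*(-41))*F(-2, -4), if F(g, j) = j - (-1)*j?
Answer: -4920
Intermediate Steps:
F(g, j) = 2*j (F(g, j) = j + j = 2*j)
(-15*(-41))*F(-2, -4) = (-15*(-41))*(2*(-4)) = 615*(-8) = -4920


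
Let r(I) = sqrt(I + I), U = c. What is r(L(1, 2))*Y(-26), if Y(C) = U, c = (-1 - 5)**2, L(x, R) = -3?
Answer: 36*I*sqrt(6) ≈ 88.182*I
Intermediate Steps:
c = 36 (c = (-6)**2 = 36)
U = 36
r(I) = sqrt(2)*sqrt(I) (r(I) = sqrt(2*I) = sqrt(2)*sqrt(I))
Y(C) = 36
r(L(1, 2))*Y(-26) = (sqrt(2)*sqrt(-3))*36 = (sqrt(2)*(I*sqrt(3)))*36 = (I*sqrt(6))*36 = 36*I*sqrt(6)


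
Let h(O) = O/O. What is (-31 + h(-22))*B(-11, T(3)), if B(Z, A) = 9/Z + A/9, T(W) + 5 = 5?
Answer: 270/11 ≈ 24.545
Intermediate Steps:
T(W) = 0 (T(W) = -5 + 5 = 0)
h(O) = 1
B(Z, A) = 9/Z + A/9 (B(Z, A) = 9/Z + A*(⅑) = 9/Z + A/9)
(-31 + h(-22))*B(-11, T(3)) = (-31 + 1)*(9/(-11) + (⅑)*0) = -30*(9*(-1/11) + 0) = -30*(-9/11 + 0) = -30*(-9/11) = 270/11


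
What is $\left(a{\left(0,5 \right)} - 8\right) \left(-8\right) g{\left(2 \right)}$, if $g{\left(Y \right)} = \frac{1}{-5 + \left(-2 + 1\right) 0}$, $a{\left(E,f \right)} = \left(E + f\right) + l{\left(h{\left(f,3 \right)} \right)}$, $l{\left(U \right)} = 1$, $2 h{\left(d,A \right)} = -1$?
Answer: $- \frac{16}{5} \approx -3.2$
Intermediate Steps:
$h{\left(d,A \right)} = - \frac{1}{2}$ ($h{\left(d,A \right)} = \frac{1}{2} \left(-1\right) = - \frac{1}{2}$)
$a{\left(E,f \right)} = 1 + E + f$ ($a{\left(E,f \right)} = \left(E + f\right) + 1 = 1 + E + f$)
$g{\left(Y \right)} = - \frac{1}{5}$ ($g{\left(Y \right)} = \frac{1}{-5 - 0} = \frac{1}{-5 + 0} = \frac{1}{-5} = - \frac{1}{5}$)
$\left(a{\left(0,5 \right)} - 8\right) \left(-8\right) g{\left(2 \right)} = \left(\left(1 + 0 + 5\right) - 8\right) \left(-8\right) \left(- \frac{1}{5}\right) = \left(6 - 8\right) \left(-8\right) \left(- \frac{1}{5}\right) = \left(-2\right) \left(-8\right) \left(- \frac{1}{5}\right) = 16 \left(- \frac{1}{5}\right) = - \frac{16}{5}$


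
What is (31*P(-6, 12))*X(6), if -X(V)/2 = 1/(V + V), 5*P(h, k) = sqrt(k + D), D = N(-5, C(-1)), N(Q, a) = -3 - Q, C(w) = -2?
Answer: -31*sqrt(14)/30 ≈ -3.8664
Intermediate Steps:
D = 2 (D = -3 - 1*(-5) = -3 + 5 = 2)
P(h, k) = sqrt(2 + k)/5 (P(h, k) = sqrt(k + 2)/5 = sqrt(2 + k)/5)
X(V) = -1/V (X(V) = -2/(V + V) = -2*1/(2*V) = -1/V)
(31*P(-6, 12))*X(6) = (31*(sqrt(2 + 12)/5))*(-1/6) = (31*(sqrt(14)/5))*(-1*1/6) = (31*sqrt(14)/5)*(-1/6) = -31*sqrt(14)/30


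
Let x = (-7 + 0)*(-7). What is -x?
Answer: -49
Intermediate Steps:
x = 49 (x = -7*(-7) = 49)
-x = -1*49 = -49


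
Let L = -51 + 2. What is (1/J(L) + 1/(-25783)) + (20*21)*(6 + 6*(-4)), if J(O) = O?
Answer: -9551080352/1263367 ≈ -7560.0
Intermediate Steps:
L = -49
(1/J(L) + 1/(-25783)) + (20*21)*(6 + 6*(-4)) = (1/(-49) + 1/(-25783)) + (20*21)*(6 + 6*(-4)) = (-1/49 - 1/25783) + 420*(6 - 24) = -25832/1263367 + 420*(-18) = -25832/1263367 - 7560 = -9551080352/1263367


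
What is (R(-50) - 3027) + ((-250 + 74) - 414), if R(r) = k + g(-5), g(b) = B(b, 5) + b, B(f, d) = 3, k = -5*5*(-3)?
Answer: -3544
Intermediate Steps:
k = 75 (k = -25*(-3) = 75)
g(b) = 3 + b
R(r) = 73 (R(r) = 75 + (3 - 5) = 75 - 2 = 73)
(R(-50) - 3027) + ((-250 + 74) - 414) = (73 - 3027) + ((-250 + 74) - 414) = -2954 + (-176 - 414) = -2954 - 590 = -3544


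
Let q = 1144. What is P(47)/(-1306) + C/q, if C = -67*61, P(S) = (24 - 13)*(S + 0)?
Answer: -2964535/747032 ≈ -3.9684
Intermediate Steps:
P(S) = 11*S
C = -4087
P(47)/(-1306) + C/q = (11*47)/(-1306) - 4087/1144 = 517*(-1/1306) - 4087*1/1144 = -517/1306 - 4087/1144 = -2964535/747032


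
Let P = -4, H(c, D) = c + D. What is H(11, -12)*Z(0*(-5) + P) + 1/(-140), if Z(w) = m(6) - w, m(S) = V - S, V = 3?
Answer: -141/140 ≈ -1.0071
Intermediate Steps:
H(c, D) = D + c
m(S) = 3 - S
Z(w) = -3 - w (Z(w) = (3 - 1*6) - w = (3 - 6) - w = -3 - w)
H(11, -12)*Z(0*(-5) + P) + 1/(-140) = (-12 + 11)*(-3 - (0*(-5) - 4)) + 1/(-140) = -(-3 - (0 - 4)) - 1/140 = -(-3 - 1*(-4)) - 1/140 = -(-3 + 4) - 1/140 = -1*1 - 1/140 = -1 - 1/140 = -141/140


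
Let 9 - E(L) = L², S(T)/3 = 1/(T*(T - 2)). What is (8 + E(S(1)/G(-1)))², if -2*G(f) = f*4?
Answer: 3481/16 ≈ 217.56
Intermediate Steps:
S(T) = 3/(T*(-2 + T)) (S(T) = 3/((T*(T - 2))) = 3/((T*(-2 + T))) = 3*(1/(T*(-2 + T))) = 3/(T*(-2 + T)))
G(f) = -2*f (G(f) = -f*4/2 = -2*f)
E(L) = 9 - L²
(8 + E(S(1)/G(-1)))² = (8 + (9 - ((3/(1*(-2 + 1)))/((-2*(-1))))²))² = (8 + (9 - ((3*1/(-1))/2)²))² = (8 + (9 - ((3*1*(-1))*(½))²))² = (8 + (9 - (-3*½)²))² = (8 + (9 - (-3/2)²))² = (8 + (9 - 1*9/4))² = (8 + (9 - 9/4))² = (8 + 27/4)² = (59/4)² = 3481/16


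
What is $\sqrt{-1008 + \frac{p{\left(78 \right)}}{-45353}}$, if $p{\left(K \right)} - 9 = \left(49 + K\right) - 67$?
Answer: $\frac{i \sqrt{2073352895229}}{45353} \approx 31.749 i$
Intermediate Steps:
$p{\left(K \right)} = -9 + K$ ($p{\left(K \right)} = 9 + \left(\left(49 + K\right) - 67\right) = 9 + \left(-18 + K\right) = -9 + K$)
$\sqrt{-1008 + \frac{p{\left(78 \right)}}{-45353}} = \sqrt{-1008 + \frac{-9 + 78}{-45353}} = \sqrt{-1008 + 69 \left(- \frac{1}{45353}\right)} = \sqrt{-1008 - \frac{69}{45353}} = \sqrt{- \frac{45715893}{45353}} = \frac{i \sqrt{2073352895229}}{45353}$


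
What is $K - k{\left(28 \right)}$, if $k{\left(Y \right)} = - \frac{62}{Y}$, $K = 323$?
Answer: $\frac{4553}{14} \approx 325.21$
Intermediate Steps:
$K - k{\left(28 \right)} = 323 - - \frac{62}{28} = 323 - \left(-62\right) \frac{1}{28} = 323 - - \frac{31}{14} = 323 + \frac{31}{14} = \frac{4553}{14}$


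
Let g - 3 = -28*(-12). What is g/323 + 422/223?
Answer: 211903/72029 ≈ 2.9419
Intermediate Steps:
g = 339 (g = 3 - 28*(-12) = 3 + 336 = 339)
g/323 + 422/223 = 339/323 + 422/223 = 211903/72029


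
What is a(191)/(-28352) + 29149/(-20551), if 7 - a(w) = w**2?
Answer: -38427637/291330976 ≈ -0.13190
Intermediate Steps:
a(w) = 7 - w**2
a(191)/(-28352) + 29149/(-20551) = (7 - 1*191**2)/(-28352) + 29149/(-20551) = (7 - 1*36481)*(-1/28352) + 29149*(-1/20551) = (7 - 36481)*(-1/28352) - 29149/20551 = -36474*(-1/28352) - 29149/20551 = 18237/14176 - 29149/20551 = -38427637/291330976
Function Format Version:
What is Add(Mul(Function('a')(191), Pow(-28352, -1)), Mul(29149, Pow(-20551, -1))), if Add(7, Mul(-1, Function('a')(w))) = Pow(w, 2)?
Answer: Rational(-38427637, 291330976) ≈ -0.13190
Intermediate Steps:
Function('a')(w) = Add(7, Mul(-1, Pow(w, 2)))
Add(Mul(Function('a')(191), Pow(-28352, -1)), Mul(29149, Pow(-20551, -1))) = Add(Mul(Add(7, Mul(-1, Pow(191, 2))), Pow(-28352, -1)), Mul(29149, Pow(-20551, -1))) = Add(Mul(Add(7, Mul(-1, 36481)), Rational(-1, 28352)), Mul(29149, Rational(-1, 20551))) = Add(Mul(Add(7, -36481), Rational(-1, 28352)), Rational(-29149, 20551)) = Add(Mul(-36474, Rational(-1, 28352)), Rational(-29149, 20551)) = Add(Rational(18237, 14176), Rational(-29149, 20551)) = Rational(-38427637, 291330976)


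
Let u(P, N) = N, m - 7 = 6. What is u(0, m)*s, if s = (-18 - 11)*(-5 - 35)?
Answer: 15080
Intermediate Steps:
m = 13 (m = 7 + 6 = 13)
s = 1160 (s = -29*(-40) = 1160)
u(0, m)*s = 13*1160 = 15080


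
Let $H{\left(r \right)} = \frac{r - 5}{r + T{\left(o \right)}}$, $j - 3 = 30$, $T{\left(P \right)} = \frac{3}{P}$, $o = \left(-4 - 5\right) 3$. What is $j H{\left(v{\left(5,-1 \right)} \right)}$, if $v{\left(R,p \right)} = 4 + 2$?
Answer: $\frac{297}{53} \approx 5.6038$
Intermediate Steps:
$o = -27$ ($o = \left(-9\right) 3 = -27$)
$v{\left(R,p \right)} = 6$
$j = 33$ ($j = 3 + 30 = 33$)
$H{\left(r \right)} = \frac{-5 + r}{- \frac{1}{9} + r}$ ($H{\left(r \right)} = \frac{r - 5}{r + \frac{3}{-27}} = \frac{-5 + r}{r + 3 \left(- \frac{1}{27}\right)} = \frac{-5 + r}{r - \frac{1}{9}} = \frac{-5 + r}{- \frac{1}{9} + r}$)
$j H{\left(v{\left(5,-1 \right)} \right)} = 33 \frac{9 \left(-5 + 6\right)}{-1 + 9 \cdot 6} = 33 \cdot 9 \frac{1}{-1 + 54} \cdot 1 = 33 \cdot 9 \cdot \frac{1}{53} \cdot 1 = 33 \cdot \frac{9}{53} = \frac{297}{53}$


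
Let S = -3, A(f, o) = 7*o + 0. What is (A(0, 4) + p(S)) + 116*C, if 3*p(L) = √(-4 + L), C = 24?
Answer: 2812 + I*√7/3 ≈ 2812.0 + 0.88192*I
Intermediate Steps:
A(f, o) = 7*o
p(L) = √(-4 + L)/3
(A(0, 4) + p(S)) + 116*C = (7*4 + √(-4 - 3)/3) + 116*24 = (28 + √(-7)/3) + 2784 = (28 + (I*√7)/3) + 2784 = (28 + I*√7/3) + 2784 = 2812 + I*√7/3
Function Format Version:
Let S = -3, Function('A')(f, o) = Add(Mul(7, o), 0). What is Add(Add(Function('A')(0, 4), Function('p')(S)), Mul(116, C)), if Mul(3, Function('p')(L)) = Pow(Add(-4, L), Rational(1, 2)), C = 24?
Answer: Add(2812, Mul(Rational(1, 3), I, Pow(7, Rational(1, 2)))) ≈ Add(2812.0, Mul(0.88192, I))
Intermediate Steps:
Function('A')(f, o) = Mul(7, o)
Function('p')(L) = Mul(Rational(1, 3), Pow(Add(-4, L), Rational(1, 2)))
Add(Add(Function('A')(0, 4), Function('p')(S)), Mul(116, C)) = Add(Add(Mul(7, 4), Mul(Rational(1, 3), Pow(Add(-4, -3), Rational(1, 2)))), Mul(116, 24)) = Add(Add(28, Mul(Rational(1, 3), Pow(-7, Rational(1, 2)))), 2784) = Add(Add(28, Mul(Rational(1, 3), Mul(I, Pow(7, Rational(1, 2))))), 2784) = Add(Add(28, Mul(Rational(1, 3), I, Pow(7, Rational(1, 2)))), 2784) = Add(2812, Mul(Rational(1, 3), I, Pow(7, Rational(1, 2))))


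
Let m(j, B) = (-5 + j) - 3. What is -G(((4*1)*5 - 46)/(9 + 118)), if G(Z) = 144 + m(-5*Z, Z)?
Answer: -17402/127 ≈ -137.02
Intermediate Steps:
m(j, B) = -8 + j
G(Z) = 136 - 5*Z (G(Z) = 144 + (-8 - 5*Z) = 136 - 5*Z)
-G(((4*1)*5 - 46)/(9 + 118)) = -(136 - 5*((4*1)*5 - 46)/(9 + 118)) = -(136 - 5*(4*5 - 46)/127) = -(136 - 5*(20 - 46)/127) = -(136 - (-130)/127) = -(136 - 5*(-26/127)) = -(136 + 130/127) = -1*17402/127 = -17402/127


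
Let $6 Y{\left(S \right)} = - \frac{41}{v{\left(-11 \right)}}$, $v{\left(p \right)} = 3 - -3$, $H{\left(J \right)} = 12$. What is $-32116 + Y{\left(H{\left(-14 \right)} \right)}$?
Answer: $- \frac{1156217}{36} \approx -32117.0$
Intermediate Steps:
$v{\left(p \right)} = 6$ ($v{\left(p \right)} = 3 + 3 = 6$)
$Y{\left(S \right)} = - \frac{41}{36}$ ($Y{\left(S \right)} = \frac{\left(-41\right) \frac{1}{6}}{6} = \frac{1}{6} \left(- \frac{41}{6}\right) = - \frac{41}{36}$)
$-32116 + Y{\left(H{\left(-14 \right)} \right)} = -32116 - \frac{41}{36} = - \frac{1156217}{36}$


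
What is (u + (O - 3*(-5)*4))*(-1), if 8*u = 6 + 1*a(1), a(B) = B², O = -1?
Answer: -479/8 ≈ -59.875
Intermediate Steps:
u = 7/8 (u = (6 + 1*1²)/8 = (6 + 1*1)/8 = (6 + 1)/8 = (⅛)*7 = 7/8 ≈ 0.87500)
(u + (O - 3*(-5)*4))*(-1) = (7/8 + (-1 - 3*(-5)*4))*(-1) = (7/8 + (-1 - (-15)*4))*(-1) = (7/8 + (-1 - 1*(-60)))*(-1) = (7/8 + (-1 + 60))*(-1) = (7/8 + 59)*(-1) = (479/8)*(-1) = -479/8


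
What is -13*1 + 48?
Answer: 35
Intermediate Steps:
-13*1 + 48 = -13 + 48 = 35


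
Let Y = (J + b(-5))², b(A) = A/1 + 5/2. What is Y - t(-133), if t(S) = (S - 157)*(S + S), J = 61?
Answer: -294871/4 ≈ -73718.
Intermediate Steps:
b(A) = 5/2 + A (b(A) = A*1 + 5*(½) = A + 5/2 = 5/2 + A)
t(S) = 2*S*(-157 + S) (t(S) = (-157 + S)*(2*S) = 2*S*(-157 + S))
Y = 13689/4 (Y = (61 + (5/2 - 5))² = (61 - 5/2)² = (117/2)² = 13689/4 ≈ 3422.3)
Y - t(-133) = 13689/4 - 2*(-133)*(-157 - 133) = 13689/4 - 2*(-133)*(-290) = 13689/4 - 1*77140 = 13689/4 - 77140 = -294871/4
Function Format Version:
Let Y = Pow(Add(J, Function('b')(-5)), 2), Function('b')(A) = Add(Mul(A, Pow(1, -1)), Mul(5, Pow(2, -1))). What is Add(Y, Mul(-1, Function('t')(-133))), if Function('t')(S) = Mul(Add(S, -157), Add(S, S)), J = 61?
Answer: Rational(-294871, 4) ≈ -73718.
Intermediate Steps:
Function('b')(A) = Add(Rational(5, 2), A) (Function('b')(A) = Add(Mul(A, 1), Mul(5, Rational(1, 2))) = Add(A, Rational(5, 2)) = Add(Rational(5, 2), A))
Function('t')(S) = Mul(2, S, Add(-157, S)) (Function('t')(S) = Mul(Add(-157, S), Mul(2, S)) = Mul(2, S, Add(-157, S)))
Y = Rational(13689, 4) (Y = Pow(Add(61, Add(Rational(5, 2), -5)), 2) = Pow(Add(61, Rational(-5, 2)), 2) = Pow(Rational(117, 2), 2) = Rational(13689, 4) ≈ 3422.3)
Add(Y, Mul(-1, Function('t')(-133))) = Add(Rational(13689, 4), Mul(-1, Mul(2, -133, Add(-157, -133)))) = Add(Rational(13689, 4), Mul(-1, Mul(2, -133, -290))) = Add(Rational(13689, 4), Mul(-1, 77140)) = Add(Rational(13689, 4), -77140) = Rational(-294871, 4)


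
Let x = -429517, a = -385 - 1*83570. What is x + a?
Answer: -513472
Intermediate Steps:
a = -83955 (a = -385 - 83570 = -83955)
x + a = -429517 - 83955 = -513472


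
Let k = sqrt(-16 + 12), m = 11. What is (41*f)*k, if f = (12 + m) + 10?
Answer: 2706*I ≈ 2706.0*I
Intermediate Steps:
f = 33 (f = (12 + 11) + 10 = 23 + 10 = 33)
k = 2*I (k = sqrt(-4) = 2*I ≈ 2.0*I)
(41*f)*k = (41*33)*(2*I) = 1353*(2*I) = 2706*I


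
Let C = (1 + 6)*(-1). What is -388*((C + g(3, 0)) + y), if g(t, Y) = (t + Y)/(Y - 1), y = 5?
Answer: 1940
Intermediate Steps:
C = -7 (C = 7*(-1) = -7)
g(t, Y) = (Y + t)/(-1 + Y)
-388*((C + g(3, 0)) + y) = -388*((-7 + (0 + 3)/(-1 + 0)) + 5) = -388*((-7 + 3/(-1)) + 5) = -388*((-7 - 1*3) + 5) = -388*((-7 - 3) + 5) = -388*(-10 + 5) = -388*(-5) = 1940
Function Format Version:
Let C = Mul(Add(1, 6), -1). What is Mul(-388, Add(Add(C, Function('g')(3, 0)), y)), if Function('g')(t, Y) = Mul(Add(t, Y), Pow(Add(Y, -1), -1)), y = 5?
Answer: 1940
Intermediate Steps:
C = -7 (C = Mul(7, -1) = -7)
Function('g')(t, Y) = Mul(Pow(Add(-1, Y), -1), Add(Y, t)) (Function('g')(t, Y) = Mul(Add(Y, t), Pow(Add(-1, Y), -1)) = Mul(Pow(Add(-1, Y), -1), Add(Y, t)))
Mul(-388, Add(Add(C, Function('g')(3, 0)), y)) = Mul(-388, Add(Add(-7, Mul(Pow(Add(-1, 0), -1), Add(0, 3))), 5)) = Mul(-388, Add(Add(-7, Mul(Pow(-1, -1), 3)), 5)) = Mul(-388, Add(Add(-7, Mul(-1, 3)), 5)) = Mul(-388, Add(Add(-7, -3), 5)) = Mul(-388, Add(-10, 5)) = Mul(-388, -5) = 1940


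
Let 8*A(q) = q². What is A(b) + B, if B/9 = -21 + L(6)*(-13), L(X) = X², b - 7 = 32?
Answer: -33687/8 ≈ -4210.9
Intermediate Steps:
b = 39 (b = 7 + 32 = 39)
B = -4401 (B = 9*(-21 + 6²*(-13)) = 9*(-21 + 36*(-13)) = 9*(-21 - 468) = 9*(-489) = -4401)
A(q) = q²/8
A(b) + B = (⅛)*39² - 4401 = (⅛)*1521 - 4401 = 1521/8 - 4401 = -33687/8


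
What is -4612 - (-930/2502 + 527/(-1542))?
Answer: -988373933/214338 ≈ -4611.3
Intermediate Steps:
-4612 - (-930/2502 + 527/(-1542)) = -4612 - (-930*1/2502 + 527*(-1/1542)) = -4612 - (-155/417 - 527/1542) = -4612 - 1*(-152923/214338) = -4612 + 152923/214338 = -988373933/214338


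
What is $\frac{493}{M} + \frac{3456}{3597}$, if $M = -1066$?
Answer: $\frac{636925}{1278134} \approx 0.49832$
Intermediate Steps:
$\frac{493}{M} + \frac{3456}{3597} = \frac{493}{-1066} + \frac{3456}{3597} = 493 \left(- \frac{1}{1066}\right) + 3456 \cdot \frac{1}{3597} = - \frac{493}{1066} + \frac{1152}{1199} = \frac{636925}{1278134}$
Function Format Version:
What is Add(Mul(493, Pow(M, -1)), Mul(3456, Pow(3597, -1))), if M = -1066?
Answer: Rational(636925, 1278134) ≈ 0.49832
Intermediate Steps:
Add(Mul(493, Pow(M, -1)), Mul(3456, Pow(3597, -1))) = Add(Mul(493, Pow(-1066, -1)), Mul(3456, Pow(3597, -1))) = Add(Mul(493, Rational(-1, 1066)), Mul(3456, Rational(1, 3597))) = Add(Rational(-493, 1066), Rational(1152, 1199)) = Rational(636925, 1278134)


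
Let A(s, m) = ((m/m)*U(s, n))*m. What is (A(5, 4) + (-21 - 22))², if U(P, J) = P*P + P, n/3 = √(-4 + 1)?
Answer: 5929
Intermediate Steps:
n = 3*I*√3 (n = 3*√(-4 + 1) = 3*√(-3) = 3*(I*√3) = 3*I*√3 ≈ 5.1962*I)
U(P, J) = P + P² (U(P, J) = P² + P = P + P²)
A(s, m) = m*s*(1 + s) (A(s, m) = ((m/m)*(s*(1 + s)))*m = (1*(s*(1 + s)))*m = (s*(1 + s))*m = m*s*(1 + s))
(A(5, 4) + (-21 - 22))² = (4*5*(1 + 5) + (-21 - 22))² = (4*5*6 - 43)² = (120 - 43)² = 77² = 5929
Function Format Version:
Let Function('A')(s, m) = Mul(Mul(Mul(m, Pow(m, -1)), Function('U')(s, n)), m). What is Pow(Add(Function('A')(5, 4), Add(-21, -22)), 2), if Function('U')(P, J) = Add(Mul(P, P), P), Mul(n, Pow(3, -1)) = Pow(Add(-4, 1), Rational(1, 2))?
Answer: 5929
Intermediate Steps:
n = Mul(3, I, Pow(3, Rational(1, 2))) (n = Mul(3, Pow(Add(-4, 1), Rational(1, 2))) = Mul(3, Pow(-3, Rational(1, 2))) = Mul(3, Mul(I, Pow(3, Rational(1, 2)))) = Mul(3, I, Pow(3, Rational(1, 2))) ≈ Mul(5.1962, I))
Function('U')(P, J) = Add(P, Pow(P, 2)) (Function('U')(P, J) = Add(Pow(P, 2), P) = Add(P, Pow(P, 2)))
Function('A')(s, m) = Mul(m, s, Add(1, s)) (Function('A')(s, m) = Mul(Mul(Mul(m, Pow(m, -1)), Mul(s, Add(1, s))), m) = Mul(Mul(1, Mul(s, Add(1, s))), m) = Mul(Mul(s, Add(1, s)), m) = Mul(m, s, Add(1, s)))
Pow(Add(Function('A')(5, 4), Add(-21, -22)), 2) = Pow(Add(Mul(4, 5, Add(1, 5)), Add(-21, -22)), 2) = Pow(Add(Mul(4, 5, 6), -43), 2) = Pow(Add(120, -43), 2) = Pow(77, 2) = 5929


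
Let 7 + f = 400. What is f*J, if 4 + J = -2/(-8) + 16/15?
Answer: -21091/20 ≈ -1054.6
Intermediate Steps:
f = 393 (f = -7 + 400 = 393)
J = -161/60 (J = -4 + (-2/(-8) + 16/15) = -4 + (-2*(-⅛) + 16*(1/15)) = -4 + (¼ + 16/15) = -4 + 79/60 = -161/60 ≈ -2.6833)
f*J = 393*(-161/60) = -21091/20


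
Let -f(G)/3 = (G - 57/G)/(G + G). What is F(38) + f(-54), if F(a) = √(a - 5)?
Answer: -953/648 + √33 ≈ 4.2739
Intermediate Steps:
F(a) = √(-5 + a)
f(G) = -3*(G - 57/G)/(2*G) (f(G) = -3*(G - 57/G)/(G + G) = -3*(G - 57/G)/(2*G))
F(38) + f(-54) = √(-5 + 38) + (-3/2 + (171/2)/(-54)²) = √33 + (-3/2 + (171/2)*(1/2916)) = √33 + (-3/2 + 19/648) = √33 - 953/648 = -953/648 + √33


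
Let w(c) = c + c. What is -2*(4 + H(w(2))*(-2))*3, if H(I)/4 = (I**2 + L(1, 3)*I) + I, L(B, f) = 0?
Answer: 936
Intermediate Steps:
w(c) = 2*c
H(I) = 4*I + 4*I**2 (H(I) = 4*((I**2 + 0*I) + I) = 4*((I**2 + 0) + I) = 4*(I**2 + I) = 4*(I + I**2) = 4*I + 4*I**2)
-2*(4 + H(w(2))*(-2))*3 = -2*(4 + (4*(2*2)*(1 + 2*2))*(-2))*3 = -2*(4 + (4*4*(1 + 4))*(-2))*3 = -2*(4 + (4*4*5)*(-2))*3 = -2*(4 + 80*(-2))*3 = -2*(4 - 160)*3 = -2*(-156)*3 = 312*3 = 936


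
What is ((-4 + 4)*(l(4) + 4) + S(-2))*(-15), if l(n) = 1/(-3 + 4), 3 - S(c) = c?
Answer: -75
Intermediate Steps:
S(c) = 3 - c
l(n) = 1 (l(n) = 1/1 = 1)
((-4 + 4)*(l(4) + 4) + S(-2))*(-15) = ((-4 + 4)*(1 + 4) + (3 - 1*(-2)))*(-15) = (0*5 + (3 + 2))*(-15) = (0 + 5)*(-15) = 5*(-15) = -75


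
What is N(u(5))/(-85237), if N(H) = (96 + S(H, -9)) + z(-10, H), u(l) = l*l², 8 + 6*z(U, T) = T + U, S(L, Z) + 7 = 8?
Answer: -689/511422 ≈ -0.0013472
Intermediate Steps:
S(L, Z) = 1 (S(L, Z) = -7 + 8 = 1)
z(U, T) = -4/3 + T/6 + U/6 (z(U, T) = -4/3 + (T + U)/6 = -4/3 + (T/6 + U/6) = -4/3 + T/6 + U/6)
u(l) = l³
N(H) = 94 + H/6 (N(H) = (96 + 1) + (-4/3 + H/6 + (⅙)*(-10)) = 97 + (-4/3 + H/6 - 5/3) = 97 + (-3 + H/6) = 94 + H/6)
N(u(5))/(-85237) = (94 + (⅙)*5³)/(-85237) = (94 + (⅙)*125)*(-1/85237) = (94 + 125/6)*(-1/85237) = (689/6)*(-1/85237) = -689/511422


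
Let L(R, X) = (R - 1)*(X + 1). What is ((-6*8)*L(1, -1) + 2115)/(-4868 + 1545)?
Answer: -2115/3323 ≈ -0.63647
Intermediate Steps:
L(R, X) = (1 + X)*(-1 + R) (L(R, X) = (-1 + R)*(1 + X) = (1 + X)*(-1 + R))
((-6*8)*L(1, -1) + 2115)/(-4868 + 1545) = ((-6*8)*(-1 + 1 - 1*(-1) + 1*(-1)) + 2115)/(-4868 + 1545) = (-48*(-1 + 1 + 1 - 1) + 2115)/(-3323) = (-48*0 + 2115)*(-1/3323) = (0 + 2115)*(-1/3323) = 2115*(-1/3323) = -2115/3323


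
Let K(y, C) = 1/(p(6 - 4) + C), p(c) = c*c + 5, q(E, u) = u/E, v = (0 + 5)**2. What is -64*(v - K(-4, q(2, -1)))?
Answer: -27072/17 ≈ -1592.5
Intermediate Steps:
v = 25 (v = 5**2 = 25)
p(c) = 5 + c**2 (p(c) = c**2 + 5 = 5 + c**2)
K(y, C) = 1/(9 + C) (K(y, C) = 1/((5 + (6 - 4)**2) + C) = 1/((5 + 2**2) + C) = 1/((5 + 4) + C) = 1/(9 + C))
-64*(v - K(-4, q(2, -1))) = -64*(25 - 1/(9 - 1/2)) = -64*(25 - 1/17/2) = -64*(25 - 1*2/17) = -64*(25 - 2/17) = -64*423/17 = -27072/17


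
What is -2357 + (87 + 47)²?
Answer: 15599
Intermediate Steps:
-2357 + (87 + 47)² = -2357 + 134² = -2357 + 17956 = 15599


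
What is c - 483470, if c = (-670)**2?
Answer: -34570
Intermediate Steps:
c = 448900
c - 483470 = 448900 - 483470 = -34570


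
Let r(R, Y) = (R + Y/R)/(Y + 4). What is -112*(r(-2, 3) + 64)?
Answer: -7112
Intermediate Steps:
r(R, Y) = (R + Y/R)/(4 + Y)
-112*(r(-2, 3) + 64) = -112*((3 + (-2)²)/((-2)*(4 + 3)) + 64) = -112*(-½*(3 + 4)/7 + 64) = -112*(-½*⅐*7 + 64) = -112*(-½ + 64) = -112*127/2 = -7112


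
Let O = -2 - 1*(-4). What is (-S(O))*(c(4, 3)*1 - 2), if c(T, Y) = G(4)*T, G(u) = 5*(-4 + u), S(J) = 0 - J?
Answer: -4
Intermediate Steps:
O = 2 (O = -2 + 4 = 2)
S(J) = -J
G(u) = -20 + 5*u
c(T, Y) = 0 (c(T, Y) = (-20 + 5*4)*T = (-20 + 20)*T = 0*T = 0)
(-S(O))*(c(4, 3)*1 - 2) = (-(-1)*2)*(0*1 - 2) = (-1*(-2))*(0 - 2) = 2*(-2) = -4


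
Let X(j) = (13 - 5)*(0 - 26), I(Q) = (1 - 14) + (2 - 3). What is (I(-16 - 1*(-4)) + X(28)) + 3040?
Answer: 2818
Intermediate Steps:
I(Q) = -14 (I(Q) = -13 - 1 = -14)
X(j) = -208 (X(j) = 8*(-26) = -208)
(I(-16 - 1*(-4)) + X(28)) + 3040 = (-14 - 208) + 3040 = -222 + 3040 = 2818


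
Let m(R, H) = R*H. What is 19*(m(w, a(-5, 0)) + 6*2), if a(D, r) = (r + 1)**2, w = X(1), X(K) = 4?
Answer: 304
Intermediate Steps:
w = 4
a(D, r) = (1 + r)**2
m(R, H) = H*R
19*(m(w, a(-5, 0)) + 6*2) = 19*((1 + 0)**2*4 + 6*2) = 19*(1**2*4 + 12) = 19*(1*4 + 12) = 19*(4 + 12) = 19*16 = 304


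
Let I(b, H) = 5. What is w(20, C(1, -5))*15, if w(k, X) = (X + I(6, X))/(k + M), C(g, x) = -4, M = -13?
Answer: 15/7 ≈ 2.1429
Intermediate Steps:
w(k, X) = (5 + X)/(-13 + k) (w(k, X) = (X + 5)/(k - 13) = (5 + X)/(-13 + k))
w(20, C(1, -5))*15 = ((5 - 4)/(-13 + 20))*15 = (1/7)*15 = ((⅐)*1)*15 = (⅐)*15 = 15/7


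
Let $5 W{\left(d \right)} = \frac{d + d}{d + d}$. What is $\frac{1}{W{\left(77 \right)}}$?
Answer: $5$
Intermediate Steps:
$W{\left(d \right)} = \frac{1}{5}$ ($W{\left(d \right)} = \frac{\left(d + d\right) \frac{1}{d + d}}{5} = \frac{2 d \frac{1}{2 d}}{5} = \frac{1}{5} \cdot 1 = \frac{1}{5}$)
$\frac{1}{W{\left(77 \right)}} = \frac{1}{\frac{1}{5}} = 5$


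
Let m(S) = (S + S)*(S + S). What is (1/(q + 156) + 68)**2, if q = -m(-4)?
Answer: 39150049/8464 ≈ 4625.5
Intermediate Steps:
m(S) = 4*S**2 (m(S) = (2*S)*(2*S) = 4*S**2)
q = -64 (q = -4*(-4)**2 = -4*16 = -1*64 = -64)
(1/(q + 156) + 68)**2 = (1/(-64 + 156) + 68)**2 = (1/92 + 68)**2 = (6257/92)**2 = 39150049/8464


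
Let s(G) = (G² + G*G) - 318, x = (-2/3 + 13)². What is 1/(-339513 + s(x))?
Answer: -81/23777989 ≈ -3.4065e-6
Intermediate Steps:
x = 1369/9 (x = (-2*⅓ + 13)² = (-⅔ + 13)² = (37/3)² = 1369/9 ≈ 152.11)
s(G) = -318 + 2*G² (s(G) = (G² + G²) - 318 = 2*G² - 318 = -318 + 2*G²)
1/(-339513 + s(x)) = 1/(-339513 + (-318 + 2*(1369/9)²)) = 1/(-339513 + (-318 + 2*(1874161/81))) = 1/(-339513 + (-318 + 3748322/81)) = 1/(-339513 + 3722564/81) = 1/(-23777989/81) = -81/23777989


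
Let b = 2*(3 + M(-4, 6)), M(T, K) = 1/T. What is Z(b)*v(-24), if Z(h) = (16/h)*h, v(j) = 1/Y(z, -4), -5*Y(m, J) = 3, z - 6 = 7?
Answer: -80/3 ≈ -26.667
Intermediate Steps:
z = 13 (z = 6 + 7 = 13)
Y(m, J) = -⅗ (Y(m, J) = -⅕*3 = -⅗)
v(j) = -5/3 (v(j) = 1/(-⅗) = -5/3)
b = 11/2 (b = 2*(3 + 1/(-4)) = 2*(3 - ¼) = 2*(11/4) = 11/2 ≈ 5.5000)
Z(h) = 16
Z(b)*v(-24) = 16*(-5/3) = -80/3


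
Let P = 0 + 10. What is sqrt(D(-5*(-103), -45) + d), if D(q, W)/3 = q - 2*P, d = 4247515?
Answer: 10*sqrt(42490) ≈ 2061.3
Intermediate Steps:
P = 10
D(q, W) = -60 + 3*q (D(q, W) = 3*(q - 2*10) = 3*(q - 20) = 3*(-20 + q) = -60 + 3*q)
sqrt(D(-5*(-103), -45) + d) = sqrt((-60 + 3*(-5*(-103))) + 4247515) = sqrt((-60 + 3*515) + 4247515) = sqrt((-60 + 1545) + 4247515) = sqrt(1485 + 4247515) = sqrt(4249000) = 10*sqrt(42490)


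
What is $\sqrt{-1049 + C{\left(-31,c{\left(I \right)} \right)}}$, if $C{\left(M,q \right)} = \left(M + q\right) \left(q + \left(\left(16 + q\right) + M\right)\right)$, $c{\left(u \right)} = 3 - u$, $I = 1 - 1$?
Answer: $i \sqrt{797} \approx 28.231 i$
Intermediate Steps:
$I = 0$
$C{\left(M,q \right)} = \left(M + q\right) \left(16 + M + 2 q\right)$ ($C{\left(M,q \right)} = \left(M + q\right) \left(q + \left(16 + M + q\right)\right) = \left(M + q\right) \left(16 + M + 2 q\right)$)
$\sqrt{-1049 + C{\left(-31,c{\left(I \right)} \right)}} = \sqrt{-1049 + \left(\left(-31\right)^{2} + 2 \left(3 - 0\right)^{2} + 16 \left(-31\right) + 16 \left(3 - 0\right) + 3 \left(-31\right) \left(3 - 0\right)\right)} = \sqrt{-1049 + \left(961 + 2 \left(3 + 0\right)^{2} - 496 + 16 \left(3 + 0\right) + 3 \left(-31\right) \left(3 + 0\right)\right)} = \sqrt{-1049 + \left(961 + 2 \cdot 3^{2} - 496 + 16 \cdot 3 + 3 \left(-31\right) 3\right)} = \sqrt{-1049 + \left(961 + 2 \cdot 9 - 496 + 48 - 279\right)} = \sqrt{-1049 + \left(961 + 18 - 496 + 48 - 279\right)} = \sqrt{-1049 + 252} = \sqrt{-797} = i \sqrt{797}$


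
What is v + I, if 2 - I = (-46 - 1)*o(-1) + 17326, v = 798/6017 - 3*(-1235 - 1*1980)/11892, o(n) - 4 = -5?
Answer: -414299953021/23851388 ≈ -17370.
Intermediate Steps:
o(n) = -1 (o(n) = 4 - 5 = -1)
v = 22507927/23851388 (v = 798*(1/6017) - 3*(-1235 - 1980)*(1/11892) = 798/6017 - 3*(-3215)*(1/11892) = 798/6017 + 9645*(1/11892) = 798/6017 + 3215/3964 = 22507927/23851388 ≈ 0.94367)
I = -17371 (I = 2 - ((-46 - 1)*(-1) + 17326) = 2 - (-47*(-1) + 17326) = 2 - (47 + 17326) = 2 - 1*17373 = 2 - 17373 = -17371)
v + I = 22507927/23851388 - 17371 = -414299953021/23851388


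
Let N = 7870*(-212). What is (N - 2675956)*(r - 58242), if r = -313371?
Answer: 1614434030748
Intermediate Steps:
N = -1668440
(N - 2675956)*(r - 58242) = (-1668440 - 2675956)*(-313371 - 58242) = -4344396*(-371613) = 1614434030748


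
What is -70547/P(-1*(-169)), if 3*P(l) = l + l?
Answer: -211641/338 ≈ -626.16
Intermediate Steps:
P(l) = 2*l/3 (P(l) = (l + l)/3 = (2*l)/3 = 2*l/3)
-70547/P(-1*(-169)) = -70547/(2*(-1*(-169))/3) = -70547/((⅔)*169) = -70547/338/3 = -70547*3/338 = -211641/338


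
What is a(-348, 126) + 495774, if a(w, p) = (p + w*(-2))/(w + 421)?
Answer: 36192324/73 ≈ 4.9579e+5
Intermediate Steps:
a(w, p) = (p - 2*w)/(421 + w)
a(-348, 126) + 495774 = (126 - 2*(-348))/(421 - 348) + 495774 = (126 + 696)/73 + 495774 = (1/73)*822 + 495774 = 822/73 + 495774 = 36192324/73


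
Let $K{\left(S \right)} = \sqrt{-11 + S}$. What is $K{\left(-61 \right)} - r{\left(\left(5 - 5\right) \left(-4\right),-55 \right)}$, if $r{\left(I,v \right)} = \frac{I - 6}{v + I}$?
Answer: $- \frac{6}{55} + 6 i \sqrt{2} \approx -0.10909 + 8.4853 i$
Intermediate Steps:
$r{\left(I,v \right)} = \frac{-6 + I}{I + v}$
$K{\left(-61 \right)} - r{\left(\left(5 - 5\right) \left(-4\right),-55 \right)} = \sqrt{-11 - 61} - \frac{-6 + \left(5 - 5\right) \left(-4\right)}{\left(5 - 5\right) \left(-4\right) - 55} = \sqrt{-72} - \frac{-6 + 0 \left(-4\right)}{0 \left(-4\right) - 55} = 6 i \sqrt{2} - \frac{-6 + 0}{0 - 55} = 6 i \sqrt{2} - \frac{1}{-55} \left(-6\right) = 6 i \sqrt{2} - \left(- \frac{1}{55}\right) \left(-6\right) = 6 i \sqrt{2} - \frac{6}{55} = - \frac{6}{55} + 6 i \sqrt{2}$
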